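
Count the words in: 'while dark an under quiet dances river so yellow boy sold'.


Counting words by splitting on spaces:
  Word 1: 'while'
  Word 2: 'dark'
  Word 3: 'an'
  Word 4: 'under'
  Word 5: 'quiet'
  Word 6: 'dances'
  Word 7: 'river'
  Word 8: 'so'
  Word 9: 'yellow'
  Word 10: 'boy'
  Word 11: 'sold'
Total words: 11

11


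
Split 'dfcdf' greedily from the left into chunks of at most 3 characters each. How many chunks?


'dfcdf' has 5 characters.
Chunking with max size 3:
  Chunk 1: 'dfc' (positions 0-2)
  Chunk 2: 'df' (positions 3-4)
Total chunks: ceil(5 / 3) = 2

2


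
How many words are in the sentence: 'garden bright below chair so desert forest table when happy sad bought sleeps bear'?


Counting words by splitting on spaces:
  Word 1: 'garden'
  Word 2: 'bright'
  Word 3: 'below'
  Word 4: 'chair'
  Word 5: 'so'
  Word 6: 'desert'
  Word 7: 'forest'
  Word 8: 'table'
  Word 9: 'when'
  Word 10: 'happy'
  Word 11: 'sad'
  Word 12: 'bought'
  Word 13: 'sleeps'
  Word 14: 'bear'
Total words: 14

14


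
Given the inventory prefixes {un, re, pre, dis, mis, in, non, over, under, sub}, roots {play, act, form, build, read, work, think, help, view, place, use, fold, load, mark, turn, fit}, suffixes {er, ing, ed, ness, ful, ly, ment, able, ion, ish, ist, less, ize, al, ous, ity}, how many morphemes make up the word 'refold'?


Segmenting 'refold' against the inventory:
  're' -> prefix (morpheme 1)
  'fold' -> root (morpheme 2)
Total morphemes: 2

2


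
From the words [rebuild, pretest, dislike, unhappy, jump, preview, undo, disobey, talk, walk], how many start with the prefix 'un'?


Checking each word for prefix 'un':
  'rebuild' -> no (count: 0)
  'pretest' -> no (count: 0)
  'dislike' -> no (count: 0)
  'unhappy' -> YES, starts with 'un' (count: 1)
  'jump' -> no (count: 1)
  'preview' -> no (count: 1)
  'undo' -> YES, starts with 'un' (count: 2)
  'disobey' -> no (count: 2)
  'talk' -> no (count: 2)
  'walk' -> no (count: 2)
Total with prefix 'un': 2

2


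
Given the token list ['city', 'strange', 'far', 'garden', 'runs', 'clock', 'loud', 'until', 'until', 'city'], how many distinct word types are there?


Listing all tokens and tracking unique types:
  Token 1: 'city' -> NEW (unique so far: 1)
  Token 2: 'strange' -> NEW (unique so far: 2)
  Token 3: 'far' -> NEW (unique so far: 3)
  Token 4: 'garden' -> NEW (unique so far: 4)
  Token 5: 'runs' -> NEW (unique so far: 5)
  Token 6: 'clock' -> NEW (unique so far: 6)
  Token 7: 'loud' -> NEW (unique so far: 7)
  Token 8: 'until' -> NEW (unique so far: 8)
  Token 9: 'until' -> duplicate (unique so far: 8)
  Token 10: 'city' -> duplicate (unique so far: 8)
Unique types: ('city', 'clock', 'far', 'garden', 'loud', 'runs', 'strange', 'until')
Vocabulary size: 8

8


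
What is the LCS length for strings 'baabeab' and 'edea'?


DP table for LCS of 'baabeab' and 'edea':
       e  d  e  a
    0  0  0  0  0
  b 0  0  0  0  0
  a 0  0  0  0  1
  a 0  0  0  0  1
  b 0  0  0  0  1
  e 0  1  1  1  1
  a 0  1  1  1  2
  b 0  1  1  1  2
LCS: 'ea'
LCS length = 2

2


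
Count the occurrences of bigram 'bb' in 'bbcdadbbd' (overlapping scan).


Scanning 'bbcdadbbd' for bigram 'bb':
  Position 0: 'bb' -> MATCH
  Position 1: 'bc' -> no
  Position 2: 'cd' -> no
  Position 3: 'da' -> no
  Position 4: 'ad' -> no
  Position 5: 'db' -> no
  Position 6: 'bb' -> MATCH
  Position 7: 'bd' -> no
Total matches: 2

2


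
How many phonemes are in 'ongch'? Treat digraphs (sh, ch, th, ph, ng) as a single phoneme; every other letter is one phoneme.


Parsing 'ongch' greedily, digraphs first:
  'o' -> vowel phoneme (phonemes so far: 1)
  'ng' -> digraph (1 consonant phoneme) (phonemes so far: 2)
  'ch' -> digraph (1 consonant phoneme) (phonemes so far: 3)
Total phonemes: 3

3


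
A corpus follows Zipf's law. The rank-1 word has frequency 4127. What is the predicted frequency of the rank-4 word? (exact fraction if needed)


Zipf's law: freq(rank) = f1 / rank
f1 = 4127, rank = 4
freq = 4127 / 4
GCD(4127, 4) = 1
Simplified: 4127/4

4127/4


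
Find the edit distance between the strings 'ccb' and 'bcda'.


Building DP table for s1='ccb' (len 3) and s2='bcda' (len 4):
       b  c  d  a
    0  1  2  3  4
  c 1  1  1  2  3
  c 2  2  1  2  3
  b 3  2  2  2  3
Edit distance = dp[3][4] = 3

3


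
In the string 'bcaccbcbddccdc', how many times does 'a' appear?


Scanning 'bcaccbcbddccdc' for 'a':
  Position 2: 'a' -> MATCH (count: 1)
Total occurrences of 'a': 1

1


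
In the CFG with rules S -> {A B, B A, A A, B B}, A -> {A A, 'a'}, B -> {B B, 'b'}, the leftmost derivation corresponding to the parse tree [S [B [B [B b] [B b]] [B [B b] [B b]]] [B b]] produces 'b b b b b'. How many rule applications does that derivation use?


Every bracketed nonterminal node [X ...] in the tree is produced by exactly one rule application.
Reading the tree off as a leftmost derivation:
  Step 1: S  =>  B B   (applied S -> B B)
  Step 2: B B  =>  B B B   (applied B -> B B)
  Step 3: B B B  =>  B B B B   (applied B -> B B)
  Step 4: B B B B  =>  b B B B   (applied B -> b)
  Step 5: b B B B  =>  b b B B   (applied B -> b)
  Step 6: b b B B  =>  b b B B B   (applied B -> B B)
  Step 7: b b B B B  =>  b b b B B   (applied B -> b)
  Step 8: b b b B B  =>  b b b b B   (applied B -> b)
  Step 9: b b b b B  =>  b b b b b   (applied B -> b)
Final yield: b b b b b
Total rewrite steps: 9

9


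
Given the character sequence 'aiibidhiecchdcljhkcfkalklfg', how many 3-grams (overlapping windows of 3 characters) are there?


String 'aiibidhiecchdcljhkcfkalklfg' has length L = 27.
Number of overlapping n-grams = L - n + 1
Substituting: 27 - 3 + 1 = 25

25


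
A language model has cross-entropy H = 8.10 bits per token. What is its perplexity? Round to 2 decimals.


Perplexity formula: PP = 2^H
H = 8.10
PP = 2^8.10
Decompose: 2^8.10 = 2^8 * 2^0.10
2^8 = 256, 2^0.10 ~ 1.0717735
PP ~ 256 * 1.0717735 = 274.3740160
Rounded to 2 decimals: 274.37

274.37


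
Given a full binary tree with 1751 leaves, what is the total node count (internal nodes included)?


Leaf nodes (terminals): 1751
Internal nodes = n - 1 = 1751 - 1 = 1750
Total = leaves + internal = 1751 + 1750 = 3501

3501


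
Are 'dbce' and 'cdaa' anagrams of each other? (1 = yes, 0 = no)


Sort characters of 'dbce': 'bcde'
Sort characters of 'cdaa': 'aacd'
Sorted forms differ -> they are NOT anagrams
Result: 0

0


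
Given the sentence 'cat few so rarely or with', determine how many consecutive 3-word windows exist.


Word trigrams from [6] words:
  Trigram 1: (cat few so)
  Trigram 2: (few so rarely)
  Trigram 3: (so rarely or)
  Trigram 4: (rarely or with)
Total word trigrams: 6 - 2 = 4

4


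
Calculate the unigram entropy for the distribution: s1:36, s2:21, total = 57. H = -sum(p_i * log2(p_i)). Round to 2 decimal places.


Computing entropy H = -sum(p_i * log2(p_i)):
  s1: p = 36/57 = 0.6316, -p*log2(p) = 0.4187
  s2: p = 21/57 = 0.3684, -p*log2(p) = 0.5307
H = sum of terms = 0.9494
Rounded to 2 decimals: 0.95

0.95


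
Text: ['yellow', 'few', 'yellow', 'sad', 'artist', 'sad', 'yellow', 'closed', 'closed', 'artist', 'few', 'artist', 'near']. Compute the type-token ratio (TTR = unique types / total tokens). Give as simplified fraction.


Tokens: 13
Unique types: ('artist', 'closed', 'few', 'near', 'sad', 'yellow') = 6
TTR = 6/13
Already in lowest terms.

6/13


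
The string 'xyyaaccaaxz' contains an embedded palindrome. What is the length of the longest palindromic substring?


Scanning 'xyyaaccaaxz' for palindromic substrings.
Substring at positions 3-8: 'aaccaa'.
Check: reverse('aaccaa') = 'aaccaa' -> palindrome confirmed.
Neighbouring characters ('y' / 'x') break symmetry, so it cannot extend further.
No longer palindromic substring exists; longest length = 6

6


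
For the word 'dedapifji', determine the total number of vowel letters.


Scanning each character of 'dedapifji':
  Position 1: 'd' -> consonant (running count: 0)
  Position 2: 'e' -> vowel (running count: 1)
  Position 3: 'd' -> consonant (running count: 1)
  Position 4: 'a' -> vowel (running count: 2)
  Position 5: 'p' -> consonant (running count: 2)
  Position 6: 'i' -> vowel (running count: 3)
  Position 7: 'f' -> consonant (running count: 3)
  Position 8: 'j' -> consonant (running count: 3)
  Position 9: 'i' -> vowel (running count: 4)
Total vowels: 4

4


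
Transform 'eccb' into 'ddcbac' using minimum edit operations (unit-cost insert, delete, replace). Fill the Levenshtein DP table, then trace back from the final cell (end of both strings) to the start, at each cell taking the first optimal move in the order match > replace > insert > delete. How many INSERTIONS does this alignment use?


Edit distance = 4. Backtracking from cell (4, 6) with preference match > replace > insert > delete,
then listing the resulting alignment 'eccb' -> 'ddcbac' left to right:
  Step 1: replace e->d
  Step 2: replace c->d
  Step 3: keep 'c'
  Step 4: keep 'b'
  Step 5: insert 'a' [insertion #1]
  Step 6: insert 'c' [insertion #2]
Total insertions: 2

2


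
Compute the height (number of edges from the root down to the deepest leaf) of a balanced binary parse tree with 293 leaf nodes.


In a balanced binary tree with n leaves the deepest leaf is ceil(log2(n)) edges below the root.
log2(293) = 8.1948
ceil(8.1948) = 9
height (edges) = 9

9


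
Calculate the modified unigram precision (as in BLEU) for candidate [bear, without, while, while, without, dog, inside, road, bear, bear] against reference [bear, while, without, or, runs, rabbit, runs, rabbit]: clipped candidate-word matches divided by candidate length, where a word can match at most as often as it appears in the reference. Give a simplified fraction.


Reference word counts: {'bear': 1, 'or': 1, 'rabbit': 2, 'runs': 2, 'while': 1, 'without': 1}
Checking each candidate word (with clipping):
  'bear' -> in reference (ref count 1, used 1/1) -> match (matches: 1)
  'without' -> in reference (ref count 1, used 1/1) -> match (matches: 2)
  'while' -> in reference (ref count 1, used 1/1) -> match (matches: 3)
  'while' -> ref count 1 already used up (1/1) -> clipped, no match (matches: 3)
  'without' -> ref count 1 already used up (1/1) -> clipped, no match (matches: 3)
  'dog' -> not in reference -> no match (matches: 3)
  'inside' -> not in reference -> no match (matches: 3)
  'road' -> not in reference -> no match (matches: 3)
  'bear' -> ref count 1 already used up (1/1) -> clipped, no match (matches: 3)
  'bear' -> ref count 1 already used up (1/1) -> clipped, no match (matches: 3)
Clipped matches: 3, Candidate length: 10
Precision = 3/10

3/10


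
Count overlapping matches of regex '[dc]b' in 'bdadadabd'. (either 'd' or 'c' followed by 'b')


Pattern: [dc]b means either 'd' or 'c' followed by 'b'.
Scanning 'bdadadabd' position-by-position:
  Pos 0: window 'bd' -> no
  Pos 1: window 'da' -> no
  Pos 2: window 'ad' -> no
  Pos 3: window 'da' -> no
  Pos 4: window 'ad' -> no
  Pos 5: window 'da' -> no
  Pos 6: window 'ab' -> no
  Pos 7: window 'bd' -> no
  Pos 8: window 'd' -> no
Total matches: 0

0


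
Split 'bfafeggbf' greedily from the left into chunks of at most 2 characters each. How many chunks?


'bfafeggbf' has 9 characters.
Chunking with max size 2:
  Chunk 1: 'bf' (positions 0-1)
  Chunk 2: 'af' (positions 2-3)
  Chunk 3: 'eg' (positions 4-5)
  Chunk 4: 'gb' (positions 6-7)
  Chunk 5: 'f' (positions 8-8)
Total chunks: ceil(9 / 2) = 5

5


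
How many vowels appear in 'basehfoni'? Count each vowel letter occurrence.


Scanning each character of 'basehfoni':
  Position 1: 'b' -> consonant (running count: 0)
  Position 2: 'a' -> vowel (running count: 1)
  Position 3: 's' -> consonant (running count: 1)
  Position 4: 'e' -> vowel (running count: 2)
  Position 5: 'h' -> consonant (running count: 2)
  Position 6: 'f' -> consonant (running count: 2)
  Position 7: 'o' -> vowel (running count: 3)
  Position 8: 'n' -> consonant (running count: 3)
  Position 9: 'i' -> vowel (running count: 4)
Total vowels: 4

4


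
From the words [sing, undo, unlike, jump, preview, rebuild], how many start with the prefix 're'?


Checking each word for prefix 're':
  'sing' -> no (count: 0)
  'undo' -> no (count: 0)
  'unlike' -> no (count: 0)
  'jump' -> no (count: 0)
  'preview' -> no (count: 0)
  'rebuild' -> YES, starts with 're' (count: 1)
Total with prefix 're': 1

1


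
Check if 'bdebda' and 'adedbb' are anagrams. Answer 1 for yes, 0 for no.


Sort characters of 'bdebda': 'abbdde'
Sort characters of 'adedbb': 'abbdde'
Sorted forms match -> they ARE anagrams
Result: 1

1


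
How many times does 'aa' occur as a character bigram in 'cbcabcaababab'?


Scanning 'cbcabcaababab' for bigram 'aa':
  Position 0: 'cb' -> no
  Position 1: 'bc' -> no
  Position 2: 'ca' -> no
  Position 3: 'ab' -> no
  Position 4: 'bc' -> no
  Position 5: 'ca' -> no
  Position 6: 'aa' -> MATCH
  Position 7: 'ab' -> no
  Position 8: 'ba' -> no
  Position 9: 'ab' -> no
  Position 10: 'ba' -> no
  Position 11: 'ab' -> no
Total matches: 1

1


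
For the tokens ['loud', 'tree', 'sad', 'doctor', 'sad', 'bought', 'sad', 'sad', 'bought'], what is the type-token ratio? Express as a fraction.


Tokens: 9
Unique types: ('bought', 'doctor', 'loud', 'sad', 'tree') = 5
TTR = 5/9
Already in lowest terms.

5/9


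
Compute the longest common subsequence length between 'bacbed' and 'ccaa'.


DP table for LCS of 'bacbed' and 'ccaa':
       c  c  a  a
    0  0  0  0  0
  b 0  0  0  0  0
  a 0  0  0  1  1
  c 0  1  1  1  1
  b 0  1  1  1  1
  e 0  1  1  1  1
  d 0  1  1  1  1
LCS: 'a'
LCS length = 1

1


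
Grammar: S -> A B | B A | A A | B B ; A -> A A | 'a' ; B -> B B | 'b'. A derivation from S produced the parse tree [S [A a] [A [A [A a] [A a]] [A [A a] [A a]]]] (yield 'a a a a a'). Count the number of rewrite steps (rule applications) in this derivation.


Every bracketed nonterminal node [X ...] in the tree is produced by exactly one rule application.
Reading the tree off as a leftmost derivation:
  Step 1: S  =>  A A   (applied S -> A A)
  Step 2: A A  =>  a A   (applied A -> a)
  Step 3: a A  =>  a A A   (applied A -> A A)
  Step 4: a A A  =>  a A A A   (applied A -> A A)
  Step 5: a A A A  =>  a a A A   (applied A -> a)
  Step 6: a a A A  =>  a a a A   (applied A -> a)
  Step 7: a a a A  =>  a a a A A   (applied A -> A A)
  Step 8: a a a A A  =>  a a a a A   (applied A -> a)
  Step 9: a a a a A  =>  a a a a a   (applied A -> a)
Final yield: a a a a a
Total rewrite steps: 9

9


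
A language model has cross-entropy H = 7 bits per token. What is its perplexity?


Perplexity formula: PP = 2^H
H = 7
PP = 2^7
Steps: 2^1 = 2, 2^2 = 4, 2^3 = 8, 2^4 = 16, 2^5 = 32, 2^6 = 64, 2^7 = 128
PP = 128

128


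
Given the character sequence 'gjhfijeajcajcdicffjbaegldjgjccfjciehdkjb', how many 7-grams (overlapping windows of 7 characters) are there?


String 'gjhfijeajcajcdicffjbaegldjgjccfjciehdkjb' has length L = 40.
Number of overlapping n-grams = L - n + 1
Substituting: 40 - 7 + 1 = 34

34


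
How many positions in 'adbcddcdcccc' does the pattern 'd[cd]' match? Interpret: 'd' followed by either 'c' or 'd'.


Pattern: d[cd] means 'd' followed by either 'c' or 'd'.
Scanning 'adbcddcdcccc' position-by-position:
  Pos 0: window 'ad' -> no
  Pos 1: window 'db' -> no
  Pos 2: window 'bc' -> no
  Pos 3: window 'cd' -> no
  Pos 4: window 'dd' -> MATCH
  Pos 5: window 'dc' -> MATCH
  Pos 6: window 'cd' -> no
  Pos 7: window 'dc' -> MATCH
  Pos 8: window 'cc' -> no
  Pos 9: window 'cc' -> no
  Pos 10: window 'cc' -> no
  Pos 11: window 'c' -> no
Total matches: 3

3


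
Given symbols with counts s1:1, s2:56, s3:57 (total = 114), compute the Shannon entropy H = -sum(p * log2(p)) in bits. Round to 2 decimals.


Computing entropy H = -sum(p_i * log2(p_i)):
  s1: p = 1/114 = 0.0088, -p*log2(p) = 0.0599
  s2: p = 56/114 = 0.4912, -p*log2(p) = 0.5038
  s3: p = 57/114 = 0.5000, -p*log2(p) = 0.5000
H = sum of terms = 1.0637
Rounded to 2 decimals: 1.06

1.06


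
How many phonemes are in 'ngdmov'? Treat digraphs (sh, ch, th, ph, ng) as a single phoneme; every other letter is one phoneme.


Parsing 'ngdmov' greedily, digraphs first:
  'ng' -> digraph (1 consonant phoneme) (phonemes so far: 1)
  'd' -> consonant phoneme (phonemes so far: 2)
  'm' -> consonant phoneme (phonemes so far: 3)
  'o' -> vowel phoneme (phonemes so far: 4)
  'v' -> consonant phoneme (phonemes so far: 5)
Total phonemes: 5

5


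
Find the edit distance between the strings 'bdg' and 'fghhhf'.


Building DP table for s1='bdg' (len 3) and s2='fghhhf' (len 6):
       f  g  h  h  h  f
    0  1  2  3  4  5  6
  b 1  1  2  3  4  5  6
  d 2  2  2  3  4  5  6
  g 3  3  2  3  4  5  6
Edit distance = dp[3][6] = 6

6


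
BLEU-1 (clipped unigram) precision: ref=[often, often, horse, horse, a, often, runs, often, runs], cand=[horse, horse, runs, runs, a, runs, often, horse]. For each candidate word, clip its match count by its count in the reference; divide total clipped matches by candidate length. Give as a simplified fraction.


Reference word counts: {'a': 1, 'horse': 2, 'often': 4, 'runs': 2}
Checking each candidate word (with clipping):
  'horse' -> in reference (ref count 2, used 1/2) -> match (matches: 1)
  'horse' -> in reference (ref count 2, used 2/2) -> match (matches: 2)
  'runs' -> in reference (ref count 2, used 1/2) -> match (matches: 3)
  'runs' -> in reference (ref count 2, used 2/2) -> match (matches: 4)
  'a' -> in reference (ref count 1, used 1/1) -> match (matches: 5)
  'runs' -> ref count 2 already used up (2/2) -> clipped, no match (matches: 5)
  'often' -> in reference (ref count 4, used 1/4) -> match (matches: 6)
  'horse' -> ref count 2 already used up (2/2) -> clipped, no match (matches: 6)
Clipped matches: 6, Candidate length: 8
Precision = 6/8 = 3/4

3/4


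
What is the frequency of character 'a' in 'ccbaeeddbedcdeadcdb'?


Scanning 'ccbaeeddbedcdeadcdb' for 'a':
  Position 3: 'a' -> MATCH (count: 1)
  Position 14: 'a' -> MATCH (count: 2)
Total occurrences of 'a': 2

2


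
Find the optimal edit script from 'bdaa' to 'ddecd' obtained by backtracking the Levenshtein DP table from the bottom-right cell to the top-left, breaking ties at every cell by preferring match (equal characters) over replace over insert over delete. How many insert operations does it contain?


Edit distance = 4. Backtracking from cell (4, 5) with preference match > replace > insert > delete,
then listing the resulting alignment 'bdaa' -> 'ddecd' left to right:
  Step 1: replace b->d
  Step 2: keep 'd'
  Step 3: insert 'e' [insertion #1]
  Step 4: replace a->c
  Step 5: replace a->d
Total insertions: 1

1


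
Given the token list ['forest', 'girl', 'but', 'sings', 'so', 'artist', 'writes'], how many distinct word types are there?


Listing all tokens and tracking unique types:
  Token 1: 'forest' -> NEW (unique so far: 1)
  Token 2: 'girl' -> NEW (unique so far: 2)
  Token 3: 'but' -> NEW (unique so far: 3)
  Token 4: 'sings' -> NEW (unique so far: 4)
  Token 5: 'so' -> NEW (unique so far: 5)
  Token 6: 'artist' -> NEW (unique so far: 6)
  Token 7: 'writes' -> NEW (unique so far: 7)
Unique types: ('artist', 'but', 'forest', 'girl', 'sings', 'so', 'writes')
Vocabulary size: 7

7


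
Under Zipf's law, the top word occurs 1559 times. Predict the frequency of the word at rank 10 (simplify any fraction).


Zipf's law: freq(rank) = f1 / rank
f1 = 1559, rank = 10
freq = 1559 / 10
GCD(1559, 10) = 1
Simplified: 1559/10

1559/10


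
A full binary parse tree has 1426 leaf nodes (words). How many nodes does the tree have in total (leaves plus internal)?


Leaf nodes (terminals): 1426
Internal nodes = n - 1 = 1426 - 1 = 1425
Total = leaves + internal = 1426 + 1425 = 2851

2851


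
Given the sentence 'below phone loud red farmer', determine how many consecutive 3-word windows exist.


Word trigrams from [5] words:
  Trigram 1: (below phone loud)
  Trigram 2: (phone loud red)
  Trigram 3: (loud red farmer)
Total word trigrams: 5 - 2 = 3

3


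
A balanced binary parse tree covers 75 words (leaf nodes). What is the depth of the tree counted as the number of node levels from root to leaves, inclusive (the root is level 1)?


In a balanced binary tree with n leaves the deepest leaf is ceil(log2(n)) edges below the root,
so counting node levels inclusive of root and leaves gives ceil(log2(n)) + 1 levels.
log2(75) = 6.2288
ceil(6.2288) = 7
levels = 7 + 1 = 8

8


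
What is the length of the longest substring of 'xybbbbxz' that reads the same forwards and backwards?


Scanning 'xybbbbxz' for palindromic substrings.
Substring at positions 2-5: 'bbbb'.
Check: reverse('bbbb') = 'bbbb' -> palindrome confirmed.
Neighbouring characters ('y' / 'x') break symmetry, so it cannot extend further.
No longer palindromic substring exists; longest length = 4

4


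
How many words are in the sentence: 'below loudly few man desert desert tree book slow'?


Counting words by splitting on spaces:
  Word 1: 'below'
  Word 2: 'loudly'
  Word 3: 'few'
  Word 4: 'man'
  Word 5: 'desert'
  Word 6: 'desert'
  Word 7: 'tree'
  Word 8: 'book'
  Word 9: 'slow'
Total words: 9

9


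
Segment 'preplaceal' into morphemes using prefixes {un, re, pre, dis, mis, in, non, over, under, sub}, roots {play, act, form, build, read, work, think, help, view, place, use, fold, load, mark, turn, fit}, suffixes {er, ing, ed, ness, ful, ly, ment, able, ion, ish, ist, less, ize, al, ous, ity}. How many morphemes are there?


Segmenting 'preplaceal' against the inventory:
  'pre' -> prefix (morpheme 1)
  'place' -> root (morpheme 2)
  'al' -> suffix (morpheme 3)
Total morphemes: 3

3


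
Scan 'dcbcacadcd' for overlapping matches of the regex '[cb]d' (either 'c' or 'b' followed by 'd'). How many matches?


Pattern: [cb]d means either 'c' or 'b' followed by 'd'.
Scanning 'dcbcacadcd' position-by-position:
  Pos 0: window 'dc' -> no
  Pos 1: window 'cb' -> no
  Pos 2: window 'bc' -> no
  Pos 3: window 'ca' -> no
  Pos 4: window 'ac' -> no
  Pos 5: window 'ca' -> no
  Pos 6: window 'ad' -> no
  Pos 7: window 'dc' -> no
  Pos 8: window 'cd' -> MATCH
  Pos 9: window 'd' -> no
Total matches: 1

1


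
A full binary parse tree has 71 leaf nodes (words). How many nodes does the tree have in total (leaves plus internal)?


Leaf nodes (terminals): 71
Internal nodes = n - 1 = 71 - 1 = 70
Total = leaves + internal = 71 + 70 = 141

141


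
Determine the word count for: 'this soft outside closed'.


Counting words by splitting on spaces:
  Word 1: 'this'
  Word 2: 'soft'
  Word 3: 'outside'
  Word 4: 'closed'
Total words: 4

4


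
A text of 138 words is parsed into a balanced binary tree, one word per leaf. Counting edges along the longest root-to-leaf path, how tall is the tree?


In a balanced binary tree with n leaves the deepest leaf is ceil(log2(n)) edges below the root.
log2(138) = 7.1085
ceil(7.1085) = 8
height (edges) = 8

8


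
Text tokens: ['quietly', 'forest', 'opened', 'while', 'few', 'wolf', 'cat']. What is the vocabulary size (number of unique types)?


Listing all tokens and tracking unique types:
  Token 1: 'quietly' -> NEW (unique so far: 1)
  Token 2: 'forest' -> NEW (unique so far: 2)
  Token 3: 'opened' -> NEW (unique so far: 3)
  Token 4: 'while' -> NEW (unique so far: 4)
  Token 5: 'few' -> NEW (unique so far: 5)
  Token 6: 'wolf' -> NEW (unique so far: 6)
  Token 7: 'cat' -> NEW (unique so far: 7)
Unique types: ('cat', 'few', 'forest', 'opened', 'quietly', 'while', 'wolf')
Vocabulary size: 7

7


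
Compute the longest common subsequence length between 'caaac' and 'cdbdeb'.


DP table for LCS of 'caaac' and 'cdbdeb':
       c  d  b  d  e  b
    0  0  0  0  0  0  0
  c 0  1  1  1  1  1  1
  a 0  1  1  1  1  1  1
  a 0  1  1  1  1  1  1
  a 0  1  1  1  1  1  1
  c 0  1  1  1  1  1  1
LCS: 'c'
LCS length = 1

1


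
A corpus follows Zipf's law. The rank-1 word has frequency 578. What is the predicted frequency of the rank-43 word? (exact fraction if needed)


Zipf's law: freq(rank) = f1 / rank
f1 = 578, rank = 43
freq = 578 / 43
GCD(578, 43) = 1
Simplified: 578/43

578/43


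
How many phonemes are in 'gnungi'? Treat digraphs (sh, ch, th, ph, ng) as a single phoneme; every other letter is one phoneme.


Parsing 'gnungi' greedily, digraphs first:
  'g' -> consonant phoneme (phonemes so far: 1)
  'n' -> consonant phoneme (phonemes so far: 2)
  'u' -> vowel phoneme (phonemes so far: 3)
  'ng' -> digraph (1 consonant phoneme) (phonemes so far: 4)
  'i' -> vowel phoneme (phonemes so far: 5)
Total phonemes: 5

5


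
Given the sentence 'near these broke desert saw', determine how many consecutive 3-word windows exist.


Word trigrams from [5] words:
  Trigram 1: (near these broke)
  Trigram 2: (these broke desert)
  Trigram 3: (broke desert saw)
Total word trigrams: 5 - 2 = 3

3


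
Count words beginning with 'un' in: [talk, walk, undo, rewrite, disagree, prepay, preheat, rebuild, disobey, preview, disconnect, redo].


Checking each word for prefix 'un':
  'talk' -> no (count: 0)
  'walk' -> no (count: 0)
  'undo' -> YES, starts with 'un' (count: 1)
  'rewrite' -> no (count: 1)
  'disagree' -> no (count: 1)
  'prepay' -> no (count: 1)
  'preheat' -> no (count: 1)
  'rebuild' -> no (count: 1)
  'disobey' -> no (count: 1)
  'preview' -> no (count: 1)
  'disconnect' -> no (count: 1)
  'redo' -> no (count: 1)
Total with prefix 'un': 1

1


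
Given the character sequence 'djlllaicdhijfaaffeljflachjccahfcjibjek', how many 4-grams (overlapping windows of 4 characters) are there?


String 'djlllaicdhijfaaffeljflachjccahfcjibjek' has length L = 38.
Number of overlapping n-grams = L - n + 1
Substituting: 38 - 4 + 1 = 35

35


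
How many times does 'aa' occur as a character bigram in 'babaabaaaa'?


Scanning 'babaabaaaa' for bigram 'aa':
  Position 0: 'ba' -> no
  Position 1: 'ab' -> no
  Position 2: 'ba' -> no
  Position 3: 'aa' -> MATCH
  Position 4: 'ab' -> no
  Position 5: 'ba' -> no
  Position 6: 'aa' -> MATCH
  Position 7: 'aa' -> MATCH
  Position 8: 'aa' -> MATCH
Total matches: 4

4


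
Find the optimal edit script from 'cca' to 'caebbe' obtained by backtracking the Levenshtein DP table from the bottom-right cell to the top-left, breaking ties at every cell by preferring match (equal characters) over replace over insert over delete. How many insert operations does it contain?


Edit distance = 5. Backtracking from cell (3, 6) with preference match > replace > insert > delete,
then listing the resulting alignment 'cca' -> 'caebbe' left to right:
  Step 1: keep 'c'
  Step 2: insert 'a' [insertion #1]
  Step 3: insert 'e' [insertion #2]
  Step 4: insert 'b' [insertion #3]
  Step 5: replace c->b
  Step 6: replace a->e
Total insertions: 3

3


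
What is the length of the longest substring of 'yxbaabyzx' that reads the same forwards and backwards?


Scanning 'yxbaabyzx' for palindromic substrings.
Substring at positions 2-5: 'baab'.
Check: reverse('baab') = 'baab' -> palindrome confirmed.
Neighbouring characters ('x' / 'y') break symmetry, so it cannot extend further.
No longer palindromic substring exists; longest length = 4

4


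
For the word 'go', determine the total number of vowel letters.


Scanning each character of 'go':
  Position 1: 'g' -> consonant (running count: 0)
  Position 2: 'o' -> vowel (running count: 1)
Total vowels: 1

1


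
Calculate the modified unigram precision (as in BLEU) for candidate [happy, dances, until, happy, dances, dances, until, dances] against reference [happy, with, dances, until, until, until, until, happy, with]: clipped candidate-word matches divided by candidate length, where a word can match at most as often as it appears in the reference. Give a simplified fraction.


Reference word counts: {'dances': 1, 'happy': 2, 'until': 4, 'with': 2}
Checking each candidate word (with clipping):
  'happy' -> in reference (ref count 2, used 1/2) -> match (matches: 1)
  'dances' -> in reference (ref count 1, used 1/1) -> match (matches: 2)
  'until' -> in reference (ref count 4, used 1/4) -> match (matches: 3)
  'happy' -> in reference (ref count 2, used 2/2) -> match (matches: 4)
  'dances' -> ref count 1 already used up (1/1) -> clipped, no match (matches: 4)
  'dances' -> ref count 1 already used up (1/1) -> clipped, no match (matches: 4)
  'until' -> in reference (ref count 4, used 2/4) -> match (matches: 5)
  'dances' -> ref count 1 already used up (1/1) -> clipped, no match (matches: 5)
Clipped matches: 5, Candidate length: 8
Precision = 5/8

5/8


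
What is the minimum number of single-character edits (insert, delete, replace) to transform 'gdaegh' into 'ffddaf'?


Building DP table for s1='gdaegh' (len 6) and s2='ffddaf' (len 6):
       f  f  d  d  a  f
    0  1  2  3  4  5  6
  g 1  1  2  3  4  5  6
  d 2  2  2  2  3  4  5
  a 3  3  3  3  3  3  4
  e 4  4  4  4  4  4  4
  g 5  5  5  5  5  5  5
  h 6  6  6  6  6  6  6
Edit distance = dp[6][6] = 6

6


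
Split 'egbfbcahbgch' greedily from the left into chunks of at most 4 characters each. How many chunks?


'egbfbcahbgch' has 12 characters.
Chunking with max size 4:
  Chunk 1: 'egbf' (positions 0-3)
  Chunk 2: 'bcah' (positions 4-7)
  Chunk 3: 'bgch' (positions 8-11)
Total chunks: ceil(12 / 4) = 3

3


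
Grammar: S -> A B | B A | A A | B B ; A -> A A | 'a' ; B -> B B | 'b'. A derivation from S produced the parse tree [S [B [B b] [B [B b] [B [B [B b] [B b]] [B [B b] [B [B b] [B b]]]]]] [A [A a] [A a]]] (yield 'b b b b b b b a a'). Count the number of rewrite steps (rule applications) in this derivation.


Every bracketed nonterminal node [X ...] in the tree is produced by exactly one rule application.
Reading the tree off as a leftmost derivation:
  Step 1: S  =>  B A   (applied S -> B A)
  Step 2: B A  =>  B B A   (applied B -> B B)
  Step 3: B B A  =>  b B A   (applied B -> b)
  Step 4: b B A  =>  b B B A   (applied B -> B B)
  Step 5: b B B A  =>  b b B A   (applied B -> b)
  Step 6: b b B A  =>  b b B B A   (applied B -> B B)
  Step 7: b b B B A  =>  b b B B B A   (applied B -> B B)
  Step 8: b b B B B A  =>  b b b B B A   (applied B -> b)
  Step 9: b b b B B A  =>  b b b b B A   (applied B -> b)
  Step 10: b b b b B A  =>  b b b b B B A   (applied B -> B B)
  Step 11: b b b b B B A  =>  b b b b b B A   (applied B -> b)
  Step 12: b b b b b B A  =>  b b b b b B B A   (applied B -> B B)
  Step 13: b b b b b B B A  =>  b b b b b b B A   (applied B -> b)
  Step 14: b b b b b b B A  =>  b b b b b b b A   (applied B -> b)
  Step 15: b b b b b b b A  =>  b b b b b b b A A   (applied A -> A A)
  Step 16: b b b b b b b A A  =>  b b b b b b b a A   (applied A -> a)
  Step 17: b b b b b b b a A  =>  b b b b b b b a a   (applied A -> a)
Final yield: b b b b b b b a a
Total rewrite steps: 17

17


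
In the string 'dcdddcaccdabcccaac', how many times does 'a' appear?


Scanning 'dcdddcaccdabcccaac' for 'a':
  Position 6: 'a' -> MATCH (count: 1)
  Position 10: 'a' -> MATCH (count: 2)
  Position 15: 'a' -> MATCH (count: 3)
  Position 16: 'a' -> MATCH (count: 4)
Total occurrences of 'a': 4

4


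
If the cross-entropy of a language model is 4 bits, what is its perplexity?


Perplexity formula: PP = 2^H
H = 4
PP = 2^4
Steps: 2^1 = 2, 2^2 = 4, 2^3 = 8, 2^4 = 16
PP = 16

16


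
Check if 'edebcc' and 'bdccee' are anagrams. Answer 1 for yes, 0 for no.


Sort characters of 'edebcc': 'bccdee'
Sort characters of 'bdccee': 'bccdee'
Sorted forms match -> they ARE anagrams
Result: 1

1


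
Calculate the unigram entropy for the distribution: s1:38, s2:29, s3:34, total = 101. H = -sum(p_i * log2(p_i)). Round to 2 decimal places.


Computing entropy H = -sum(p_i * log2(p_i)):
  s1: p = 38/101 = 0.3762, -p*log2(p) = 0.5306
  s2: p = 29/101 = 0.2871, -p*log2(p) = 0.5169
  s3: p = 34/101 = 0.3366, -p*log2(p) = 0.5288
H = sum of terms = 1.5763
Rounded to 2 decimals: 1.58

1.58


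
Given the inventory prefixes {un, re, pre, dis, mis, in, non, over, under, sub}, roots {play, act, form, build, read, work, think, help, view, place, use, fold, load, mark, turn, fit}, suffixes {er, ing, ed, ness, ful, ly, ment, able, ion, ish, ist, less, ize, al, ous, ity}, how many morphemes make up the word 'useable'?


Segmenting 'useable' against the inventory:
  'use' -> root (morpheme 1)
  'able' -> suffix (morpheme 2)
Total morphemes: 2

2


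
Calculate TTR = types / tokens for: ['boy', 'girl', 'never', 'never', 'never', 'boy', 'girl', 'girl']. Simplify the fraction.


Tokens: 8
Unique types: ('boy', 'girl', 'never') = 3
TTR = 3/8
Already in lowest terms.

3/8


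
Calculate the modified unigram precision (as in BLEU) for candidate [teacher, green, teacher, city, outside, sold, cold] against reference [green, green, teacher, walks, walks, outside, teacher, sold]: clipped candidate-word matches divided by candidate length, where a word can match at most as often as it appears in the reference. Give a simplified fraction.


Reference word counts: {'green': 2, 'outside': 1, 'sold': 1, 'teacher': 2, 'walks': 2}
Checking each candidate word (with clipping):
  'teacher' -> in reference (ref count 2, used 1/2) -> match (matches: 1)
  'green' -> in reference (ref count 2, used 1/2) -> match (matches: 2)
  'teacher' -> in reference (ref count 2, used 2/2) -> match (matches: 3)
  'city' -> not in reference -> no match (matches: 3)
  'outside' -> in reference (ref count 1, used 1/1) -> match (matches: 4)
  'sold' -> in reference (ref count 1, used 1/1) -> match (matches: 5)
  'cold' -> not in reference -> no match (matches: 5)
Clipped matches: 5, Candidate length: 7
Precision = 5/7

5/7


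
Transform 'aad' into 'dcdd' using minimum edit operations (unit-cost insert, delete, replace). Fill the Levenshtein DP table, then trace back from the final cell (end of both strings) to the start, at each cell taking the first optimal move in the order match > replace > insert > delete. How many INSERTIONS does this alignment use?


Edit distance = 3. Backtracking from cell (3, 4) with preference match > replace > insert > delete,
then listing the resulting alignment 'aad' -> 'dcdd' left to right:
  Step 1: insert 'd' [insertion #1]
  Step 2: replace a->c
  Step 3: replace a->d
  Step 4: keep 'd'
Total insertions: 1

1


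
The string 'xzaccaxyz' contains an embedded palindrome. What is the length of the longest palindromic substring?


Scanning 'xzaccaxyz' for palindromic substrings.
Substring at positions 2-5: 'acca'.
Check: reverse('acca') = 'acca' -> palindrome confirmed.
Neighbouring characters ('z' / 'x') break symmetry, so it cannot extend further.
No longer palindromic substring exists; longest length = 4

4


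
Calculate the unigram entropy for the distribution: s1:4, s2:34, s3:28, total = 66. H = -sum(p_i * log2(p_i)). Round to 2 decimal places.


Computing entropy H = -sum(p_i * log2(p_i)):
  s1: p = 4/66 = 0.0606, -p*log2(p) = 0.2451
  s2: p = 34/66 = 0.5152, -p*log2(p) = 0.4930
  s3: p = 28/66 = 0.4242, -p*log2(p) = 0.5248
H = sum of terms = 1.2629
Rounded to 2 decimals: 1.26

1.26


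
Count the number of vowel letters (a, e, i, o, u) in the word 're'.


Scanning each character of 're':
  Position 1: 'r' -> consonant (running count: 0)
  Position 2: 'e' -> vowel (running count: 1)
Total vowels: 1

1


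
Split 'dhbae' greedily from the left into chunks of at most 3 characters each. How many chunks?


'dhbae' has 5 characters.
Chunking with max size 3:
  Chunk 1: 'dhb' (positions 0-2)
  Chunk 2: 'ae' (positions 3-4)
Total chunks: ceil(5 / 3) = 2

2


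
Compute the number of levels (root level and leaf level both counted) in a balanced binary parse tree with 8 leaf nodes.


In a balanced binary tree with n leaves the deepest leaf is ceil(log2(n)) edges below the root,
so counting node levels inclusive of root and leaves gives ceil(log2(n)) + 1 levels.
log2(8) = 3.0000
ceil(3.0000) = 3
levels = 3 + 1 = 4

4


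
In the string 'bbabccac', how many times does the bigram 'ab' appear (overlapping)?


Scanning 'bbabccac' for bigram 'ab':
  Position 0: 'bb' -> no
  Position 1: 'ba' -> no
  Position 2: 'ab' -> MATCH
  Position 3: 'bc' -> no
  Position 4: 'cc' -> no
  Position 5: 'ca' -> no
  Position 6: 'ac' -> no
Total matches: 1

1


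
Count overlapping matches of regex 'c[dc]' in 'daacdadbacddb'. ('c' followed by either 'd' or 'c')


Pattern: c[dc] means 'c' followed by either 'd' or 'c'.
Scanning 'daacdadbacddb' position-by-position:
  Pos 0: window 'da' -> no
  Pos 1: window 'aa' -> no
  Pos 2: window 'ac' -> no
  Pos 3: window 'cd' -> MATCH
  Pos 4: window 'da' -> no
  Pos 5: window 'ad' -> no
  Pos 6: window 'db' -> no
  Pos 7: window 'ba' -> no
  Pos 8: window 'ac' -> no
  Pos 9: window 'cd' -> MATCH
  Pos 10: window 'dd' -> no
  Pos 11: window 'db' -> no
  Pos 12: window 'b' -> no
Total matches: 2

2


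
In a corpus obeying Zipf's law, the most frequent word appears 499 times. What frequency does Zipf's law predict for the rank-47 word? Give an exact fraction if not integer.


Zipf's law: freq(rank) = f1 / rank
f1 = 499, rank = 47
freq = 499 / 47
GCD(499, 47) = 1
Simplified: 499/47

499/47


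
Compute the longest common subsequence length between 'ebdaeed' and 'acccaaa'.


DP table for LCS of 'ebdaeed' and 'acccaaa':
       a  c  c  c  a  a  a
    0  0  0  0  0  0  0  0
  e 0  0  0  0  0  0  0  0
  b 0  0  0  0  0  0  0  0
  d 0  0  0  0  0  0  0  0
  a 0  1  1  1  1  1  1  1
  e 0  1  1  1  1  1  1  1
  e 0  1  1  1  1  1  1  1
  d 0  1  1  1  1  1  1  1
LCS: 'a'
LCS length = 1

1


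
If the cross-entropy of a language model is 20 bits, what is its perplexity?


Perplexity formula: PP = 2^H
H = 20
PP = 2^20
PP = 2^20 = 1048576

1048576


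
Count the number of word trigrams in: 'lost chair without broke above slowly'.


Word trigrams from [6] words:
  Trigram 1: (lost chair without)
  Trigram 2: (chair without broke)
  Trigram 3: (without broke above)
  Trigram 4: (broke above slowly)
Total word trigrams: 6 - 2 = 4

4


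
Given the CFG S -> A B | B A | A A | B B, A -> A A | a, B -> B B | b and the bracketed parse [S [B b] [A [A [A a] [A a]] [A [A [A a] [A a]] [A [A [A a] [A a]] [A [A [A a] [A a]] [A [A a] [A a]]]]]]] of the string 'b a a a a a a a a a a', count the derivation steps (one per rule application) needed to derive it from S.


Every bracketed nonterminal node [X ...] in the tree is produced by exactly one rule application.
Reading the tree off as a leftmost derivation:
  Step 1: S  =>  B A   (applied S -> B A)
  Step 2: B A  =>  b A   (applied B -> b)
  Step 3: b A  =>  b A A   (applied A -> A A)
  Step 4: b A A  =>  b A A A   (applied A -> A A)
  Step 5: b A A A  =>  b a A A   (applied A -> a)
  Step 6: b a A A  =>  b a a A   (applied A -> a)
  Step 7: b a a A  =>  b a a A A   (applied A -> A A)
  Step 8: b a a A A  =>  b a a A A A   (applied A -> A A)
  Step 9: b a a A A A  =>  b a a a A A   (applied A -> a)
  Step 10: b a a a A A  =>  b a a a a A   (applied A -> a)
  Step 11: b a a a a A  =>  b a a a a A A   (applied A -> A A)
  Step 12: b a a a a A A  =>  b a a a a A A A   (applied A -> A A)
  Step 13: b a a a a A A A  =>  b a a a a a A A   (applied A -> a)
  Step 14: b a a a a a A A  =>  b a a a a a a A   (applied A -> a)
  Step 15: b a a a a a a A  =>  b a a a a a a A A   (applied A -> A A)
  Step 16: b a a a a a a A A  =>  b a a a a a a A A A   (applied A -> A A)
  Step 17: b a a a a a a A A A  =>  b a a a a a a a A A   (applied A -> a)
  Step 18: b a a a a a a a A A  =>  b a a a a a a a a A   (applied A -> a)
  Step 19: b a a a a a a a a A  =>  b a a a a a a a a A A   (applied A -> A A)
  Step 20: b a a a a a a a a A A  =>  b a a a a a a a a a A   (applied A -> a)
  Step 21: b a a a a a a a a a A  =>  b a a a a a a a a a a   (applied A -> a)
Final yield: b a a a a a a a a a a
Total rewrite steps: 21

21


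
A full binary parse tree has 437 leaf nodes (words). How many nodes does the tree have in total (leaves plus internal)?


Leaf nodes (terminals): 437
Internal nodes = n - 1 = 437 - 1 = 436
Total = leaves + internal = 437 + 436 = 873

873
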